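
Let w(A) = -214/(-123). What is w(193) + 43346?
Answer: 5331772/123 ≈ 43348.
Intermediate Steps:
w(A) = 214/123 (w(A) = -214*(-1/123) = 214/123)
w(193) + 43346 = 214/123 + 43346 = 5331772/123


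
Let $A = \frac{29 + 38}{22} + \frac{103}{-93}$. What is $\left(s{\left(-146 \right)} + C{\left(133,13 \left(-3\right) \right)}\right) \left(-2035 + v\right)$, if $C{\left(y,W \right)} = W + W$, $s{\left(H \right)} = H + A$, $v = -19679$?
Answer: $\frac{149477531}{31} \approx 4.8219 \cdot 10^{6}$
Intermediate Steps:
$A = \frac{3965}{2046}$ ($A = 67 \cdot \frac{1}{22} + 103 \left(- \frac{1}{93}\right) = \frac{67}{22} - \frac{103}{93} = \frac{3965}{2046} \approx 1.9379$)
$s{\left(H \right)} = \frac{3965}{2046} + H$ ($s{\left(H \right)} = H + \frac{3965}{2046} = \frac{3965}{2046} + H$)
$C{\left(y,W \right)} = 2 W$
$\left(s{\left(-146 \right)} + C{\left(133,13 \left(-3\right) \right)}\right) \left(-2035 + v\right) = \left(\left(\frac{3965}{2046} - 146\right) + 2 \cdot 13 \left(-3\right)\right) \left(-2035 - 19679\right) = \left(- \frac{294751}{2046} + 2 \left(-39\right)\right) \left(-21714\right) = \left(- \frac{294751}{2046} - 78\right) \left(-21714\right) = \left(- \frac{454339}{2046}\right) \left(-21714\right) = \frac{149477531}{31}$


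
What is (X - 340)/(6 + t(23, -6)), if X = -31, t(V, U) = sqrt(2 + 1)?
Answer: -742/11 + 371*sqrt(3)/33 ≈ -47.982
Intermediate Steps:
t(V, U) = sqrt(3)
(X - 340)/(6 + t(23, -6)) = (-31 - 340)/(6 + sqrt(3)) = -371/(6 + sqrt(3))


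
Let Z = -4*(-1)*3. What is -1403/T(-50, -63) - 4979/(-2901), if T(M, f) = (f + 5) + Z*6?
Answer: -4000397/40614 ≈ -98.498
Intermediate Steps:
Z = 12 (Z = 4*3 = 12)
T(M, f) = 77 + f (T(M, f) = (f + 5) + 12*6 = (5 + f) + 72 = 77 + f)
-1403/T(-50, -63) - 4979/(-2901) = -1403/(77 - 63) - 4979/(-2901) = -1403/14 - 4979*(-1/2901) = -1403*1/14 + 4979/2901 = -1403/14 + 4979/2901 = -4000397/40614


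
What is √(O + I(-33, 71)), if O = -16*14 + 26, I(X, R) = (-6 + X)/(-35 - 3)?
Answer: I*√284430/38 ≈ 14.035*I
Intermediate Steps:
I(X, R) = 3/19 - X/38 (I(X, R) = (-6 + X)/(-38) = (-6 + X)*(-1/38) = 3/19 - X/38)
O = -198 (O = -224 + 26 = -198)
√(O + I(-33, 71)) = √(-198 + (3/19 - 1/38*(-33))) = √(-198 + (3/19 + 33/38)) = √(-198 + 39/38) = √(-7485/38) = I*√284430/38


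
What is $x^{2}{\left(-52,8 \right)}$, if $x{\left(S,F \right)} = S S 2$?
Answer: $29246464$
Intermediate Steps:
$x{\left(S,F \right)} = 2 S^{2}$ ($x{\left(S,F \right)} = S^{2} \cdot 2 = 2 S^{2}$)
$x^{2}{\left(-52,8 \right)} = \left(2 \left(-52\right)^{2}\right)^{2} = \left(2 \cdot 2704\right)^{2} = 5408^{2} = 29246464$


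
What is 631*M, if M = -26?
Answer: -16406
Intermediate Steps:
631*M = 631*(-26) = -16406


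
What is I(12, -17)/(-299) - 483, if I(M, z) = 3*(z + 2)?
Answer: -144372/299 ≈ -482.85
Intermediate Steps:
I(M, z) = 6 + 3*z (I(M, z) = 3*(2 + z) = 6 + 3*z)
I(12, -17)/(-299) - 483 = (6 + 3*(-17))/(-299) - 483 = (6 - 51)*(-1/299) - 483 = -45*(-1/299) - 483 = 45/299 - 483 = -144372/299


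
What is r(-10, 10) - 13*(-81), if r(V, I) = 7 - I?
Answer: 1050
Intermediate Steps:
r(-10, 10) - 13*(-81) = (7 - 1*10) - 13*(-81) = (7 - 10) + 1053 = -3 + 1053 = 1050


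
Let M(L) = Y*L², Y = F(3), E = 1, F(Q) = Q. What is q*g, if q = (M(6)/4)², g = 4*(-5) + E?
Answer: -13851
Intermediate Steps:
Y = 3
M(L) = 3*L²
g = -19 (g = 4*(-5) + 1 = -20 + 1 = -19)
q = 729 (q = ((3*6²)/4)² = ((3*36)*(¼))² = (108*(¼))² = 27² = 729)
q*g = 729*(-19) = -13851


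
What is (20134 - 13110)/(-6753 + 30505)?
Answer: 878/2969 ≈ 0.29572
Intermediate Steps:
(20134 - 13110)/(-6753 + 30505) = 7024/23752 = 7024*(1/23752) = 878/2969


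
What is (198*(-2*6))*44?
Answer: -104544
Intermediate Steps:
(198*(-2*6))*44 = (198*(-12))*44 = -2376*44 = -104544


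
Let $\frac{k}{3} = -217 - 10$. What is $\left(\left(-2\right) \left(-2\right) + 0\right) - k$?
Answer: $685$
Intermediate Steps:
$k = -681$ ($k = 3 \left(-217 - 10\right) = 3 \left(-227\right) = -681$)
$\left(\left(-2\right) \left(-2\right) + 0\right) - k = \left(\left(-2\right) \left(-2\right) + 0\right) - -681 = \left(4 + 0\right) + 681 = 4 + 681 = 685$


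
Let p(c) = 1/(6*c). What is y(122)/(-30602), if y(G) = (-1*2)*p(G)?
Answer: 1/11200332 ≈ 8.9283e-8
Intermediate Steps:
p(c) = 1/(6*c)
y(G) = -1/(3*G) (y(G) = (-1*2)*(1/(6*G)) = -1/(3*G))
y(122)/(-30602) = -⅓/122/(-30602) = -⅓*1/122*(-1/30602) = -1/366*(-1/30602) = 1/11200332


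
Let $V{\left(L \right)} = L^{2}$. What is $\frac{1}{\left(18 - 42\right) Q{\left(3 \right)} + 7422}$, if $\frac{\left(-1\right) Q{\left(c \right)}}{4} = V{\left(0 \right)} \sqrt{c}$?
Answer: $\frac{1}{7422} \approx 0.00013473$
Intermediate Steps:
$Q{\left(c \right)} = 0$ ($Q{\left(c \right)} = - 4 \cdot 0^{2} \sqrt{c} = - 4 \cdot 0 \sqrt{c} = \left(-4\right) 0 = 0$)
$\frac{1}{\left(18 - 42\right) Q{\left(3 \right)} + 7422} = \frac{1}{\left(18 - 42\right) 0 + 7422} = \frac{1}{\left(-24\right) 0 + 7422} = \frac{1}{0 + 7422} = \frac{1}{7422}$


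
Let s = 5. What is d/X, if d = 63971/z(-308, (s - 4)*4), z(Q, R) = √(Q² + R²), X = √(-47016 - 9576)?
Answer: -63971*I*√2330490/111863520 ≈ -0.87301*I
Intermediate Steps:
X = 12*I*√393 (X = √(-56592) = 12*I*√393 ≈ 237.89*I)
d = 63971*√5930/23720 (d = 63971/(√((-308)² + ((5 - 4)*4)²)) = 63971/(√(94864 + (1*4)²)) = 63971/(√(94864 + 4²)) = 63971/(√(94864 + 16)) = 63971/(√94880) = 63971/((4*√5930)) = 63971*(√5930/23720) = 63971*√5930/23720 ≈ 207.68)
d/X = (63971*√5930/23720)/((12*I*√393)) = (63971*√5930/23720)*(-I*√393/4716) = -63971*I*√2330490/111863520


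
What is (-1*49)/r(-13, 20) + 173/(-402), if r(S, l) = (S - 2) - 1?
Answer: 8465/3216 ≈ 2.6322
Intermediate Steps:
r(S, l) = -3 + S (r(S, l) = (-2 + S) - 1 = -3 + S)
(-1*49)/r(-13, 20) + 173/(-402) = (-1*49)/(-3 - 13) + 173/(-402) = -49/(-16) + 173*(-1/402) = -49*(-1/16) - 173/402 = 49/16 - 173/402 = 8465/3216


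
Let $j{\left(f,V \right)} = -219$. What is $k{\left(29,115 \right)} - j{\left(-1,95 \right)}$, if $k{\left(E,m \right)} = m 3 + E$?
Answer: $593$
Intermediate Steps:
$k{\left(E,m \right)} = E + 3 m$ ($k{\left(E,m \right)} = 3 m + E = E + 3 m$)
$k{\left(29,115 \right)} - j{\left(-1,95 \right)} = \left(29 + 3 \cdot 115\right) - -219 = \left(29 + 345\right) + 219 = 374 + 219 = 593$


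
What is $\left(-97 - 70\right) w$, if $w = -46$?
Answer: $7682$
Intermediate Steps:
$\left(-97 - 70\right) w = \left(-97 - 70\right) \left(-46\right) = \left(-167\right) \left(-46\right) = 7682$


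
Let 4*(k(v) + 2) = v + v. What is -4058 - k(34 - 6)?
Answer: -4070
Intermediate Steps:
k(v) = -2 + v/2 (k(v) = -2 + (v + v)/4 = -2 + (2*v)/4 = -2 + v/2)
-4058 - k(34 - 6) = -4058 - (-2 + (34 - 6)/2) = -4058 - (-2 + (½)*28) = -4058 - (-2 + 14) = -4058 - 1*12 = -4058 - 12 = -4070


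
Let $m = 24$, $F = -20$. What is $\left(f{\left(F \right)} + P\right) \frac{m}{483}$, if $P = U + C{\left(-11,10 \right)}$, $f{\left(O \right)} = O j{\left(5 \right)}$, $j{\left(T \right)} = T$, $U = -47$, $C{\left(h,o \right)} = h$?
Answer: $- \frac{1264}{161} \approx -7.8509$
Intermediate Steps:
$f{\left(O \right)} = 5 O$ ($f{\left(O \right)} = O 5 = 5 O$)
$P = -58$ ($P = -47 - 11 = -58$)
$\left(f{\left(F \right)} + P\right) \frac{m}{483} = \left(5 \left(-20\right) - 58\right) \frac{24}{483} = \left(-100 - 58\right) 24 \cdot \frac{1}{483} = \left(-158\right) \frac{8}{161} = - \frac{1264}{161}$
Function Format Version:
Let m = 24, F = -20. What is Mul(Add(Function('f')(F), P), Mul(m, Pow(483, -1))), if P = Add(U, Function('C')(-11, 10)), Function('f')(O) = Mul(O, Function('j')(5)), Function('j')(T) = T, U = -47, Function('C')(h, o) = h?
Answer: Rational(-1264, 161) ≈ -7.8509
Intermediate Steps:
Function('f')(O) = Mul(5, O) (Function('f')(O) = Mul(O, 5) = Mul(5, O))
P = -58 (P = Add(-47, -11) = -58)
Mul(Add(Function('f')(F), P), Mul(m, Pow(483, -1))) = Mul(Add(Mul(5, -20), -58), Mul(24, Pow(483, -1))) = Mul(Add(-100, -58), Mul(24, Rational(1, 483))) = Mul(-158, Rational(8, 161)) = Rational(-1264, 161)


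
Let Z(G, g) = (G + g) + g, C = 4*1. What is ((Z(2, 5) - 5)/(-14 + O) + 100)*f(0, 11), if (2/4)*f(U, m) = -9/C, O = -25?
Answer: -11679/26 ≈ -449.19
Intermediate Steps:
C = 4
Z(G, g) = G + 2*g
f(U, m) = -9/2 (f(U, m) = 2*(-9/4) = -9/2)
((Z(2, 5) - 5)/(-14 + O) + 100)*f(0, 11) = (((2 + 2*5) - 5)/(-14 - 25) + 100)*(-9/2) = (((2 + 10) - 5)/(-39) + 100)*(-9/2) = ((12 - 5)*(-1/39) + 100)*(-9/2) = (7*(-1/39) + 100)*(-9/2) = (-7/39 + 100)*(-9/2) = (3893/39)*(-9/2) = -11679/26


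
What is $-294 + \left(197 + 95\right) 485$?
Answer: $141326$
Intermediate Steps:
$-294 + \left(197 + 95\right) 485 = -294 + 292 \cdot 485 = -294 + 141620 = 141326$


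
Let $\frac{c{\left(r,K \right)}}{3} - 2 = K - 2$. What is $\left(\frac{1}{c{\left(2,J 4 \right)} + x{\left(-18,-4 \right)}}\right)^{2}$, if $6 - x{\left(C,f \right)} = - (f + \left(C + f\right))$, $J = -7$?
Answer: $\frac{1}{10816} \approx 9.2456 \cdot 10^{-5}$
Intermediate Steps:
$x{\left(C,f \right)} = 6 + C + 2 f$ ($x{\left(C,f \right)} = 6 - - (f + \left(C + f\right)) = 6 - - (C + 2 f) = 6 - \left(- C - 2 f\right) = 6 + \left(C + 2 f\right) = 6 + C + 2 f$)
$c{\left(r,K \right)} = 3 K$ ($c{\left(r,K \right)} = 6 + 3 \left(K - 2\right) = 6 + 3 \left(-2 + K\right) = 6 + \left(-6 + 3 K\right) = 3 K$)
$\left(\frac{1}{c{\left(2,J 4 \right)} + x{\left(-18,-4 \right)}}\right)^{2} = \left(\frac{1}{3 \left(\left(-7\right) 4\right) + \left(6 - 18 + 2 \left(-4\right)\right)}\right)^{2} = \left(\frac{1}{3 \left(-28\right) - 20}\right)^{2} = \left(\frac{1}{-84 - 20}\right)^{2} = \left(\frac{1}{-104}\right)^{2} = \left(- \frac{1}{104}\right)^{2} = \frac{1}{10816}$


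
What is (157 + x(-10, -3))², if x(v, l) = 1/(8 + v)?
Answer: 97969/4 ≈ 24492.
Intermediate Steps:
(157 + x(-10, -3))² = (157 + 1/(8 - 10))² = (157 + 1/(-2))² = (157 - ½)² = (313/2)² = 97969/4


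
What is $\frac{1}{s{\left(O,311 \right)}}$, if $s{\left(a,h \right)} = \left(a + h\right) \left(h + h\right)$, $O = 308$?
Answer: $\frac{1}{385018} \approx 2.5973 \cdot 10^{-6}$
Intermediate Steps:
$s{\left(a,h \right)} = 2 h \left(a + h\right)$ ($s{\left(a,h \right)} = \left(a + h\right) 2 h = 2 h \left(a + h\right)$)
$\frac{1}{s{\left(O,311 \right)}} = \frac{1}{2 \cdot 311 \left(308 + 311\right)} = \frac{1}{2 \cdot 311 \cdot 619} = \frac{1}{385018}$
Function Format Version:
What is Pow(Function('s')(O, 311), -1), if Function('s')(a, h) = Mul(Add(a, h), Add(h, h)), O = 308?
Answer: Rational(1, 385018) ≈ 2.5973e-6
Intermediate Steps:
Function('s')(a, h) = Mul(2, h, Add(a, h)) (Function('s')(a, h) = Mul(Add(a, h), Mul(2, h)) = Mul(2, h, Add(a, h)))
Pow(Function('s')(O, 311), -1) = Pow(Mul(2, 311, Add(308, 311)), -1) = Pow(Mul(2, 311, 619), -1) = Pow(385018, -1) = Rational(1, 385018)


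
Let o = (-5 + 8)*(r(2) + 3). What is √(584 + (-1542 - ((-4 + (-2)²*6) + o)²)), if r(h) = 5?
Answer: I*√2894 ≈ 53.796*I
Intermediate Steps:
o = 24 (o = (-5 + 8)*(5 + 3) = 3*8 = 24)
√(584 + (-1542 - ((-4 + (-2)²*6) + o)²)) = √(584 + (-1542 - ((-4 + (-2)²*6) + 24)²)) = √(584 + (-1542 - ((-4 + 4*6) + 24)²)) = √(584 + (-1542 - ((-4 + 24) + 24)²)) = √(584 + (-1542 - (20 + 24)²)) = √(584 + (-1542 - 1*44²)) = √(584 + (-1542 - 1*1936)) = √(584 + (-1542 - 1936)) = √(584 - 3478) = √(-2894) = I*√2894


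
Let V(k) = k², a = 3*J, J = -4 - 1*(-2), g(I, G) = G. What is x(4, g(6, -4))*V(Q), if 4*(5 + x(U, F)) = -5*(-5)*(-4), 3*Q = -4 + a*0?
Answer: -160/3 ≈ -53.333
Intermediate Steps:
J = -2 (J = -4 + 2 = -2)
a = -6 (a = 3*(-2) = -6)
Q = -4/3 (Q = (-4 - 6*0)/3 = (-4 + 0)/3 = (⅓)*(-4) = -4/3 ≈ -1.3333)
x(U, F) = -30 (x(U, F) = -5 + (-5*(-5)*(-4))/4 = -5 + (25*(-4))/4 = -5 + (¼)*(-100) = -5 - 25 = -30)
x(4, g(6, -4))*V(Q) = -30*(-4/3)² = -30*16/9 = -160/3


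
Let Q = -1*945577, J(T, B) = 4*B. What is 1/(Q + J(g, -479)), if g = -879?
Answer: -1/947493 ≈ -1.0554e-6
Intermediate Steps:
Q = -945577
1/(Q + J(g, -479)) = 1/(-945577 + 4*(-479)) = 1/(-945577 - 1916) = 1/(-947493) = -1/947493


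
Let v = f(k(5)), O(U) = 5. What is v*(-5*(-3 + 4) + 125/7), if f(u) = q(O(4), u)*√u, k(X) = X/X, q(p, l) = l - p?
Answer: -360/7 ≈ -51.429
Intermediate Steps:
k(X) = 1
f(u) = √u*(-5 + u) (f(u) = (u - 1*5)*√u = (u - 5)*√u = (-5 + u)*√u = √u*(-5 + u))
v = -4 (v = √1*(-5 + 1) = 1*(-4) = -4)
v*(-5*(-3 + 4) + 125/7) = -4*(-5*(-3 + 4) + 125/7) = -4*(-5*1 + 125*(⅐)) = -4*(-5 + 125/7) = -4*90/7 = -360/7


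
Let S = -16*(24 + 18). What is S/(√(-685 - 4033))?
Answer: 48*I*√4718/337 ≈ 9.7834*I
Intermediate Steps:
S = -672 (S = -16*42 = -672)
S/(√(-685 - 4033)) = -672/√(-685 - 4033) = -672*(-I*√4718/4718) = -(-48)*I*√4718/337 = 48*I*√4718/337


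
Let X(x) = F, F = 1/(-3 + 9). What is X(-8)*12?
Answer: 2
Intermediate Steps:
F = 1/6 ≈ 0.16667
X(x) = 1/6
X(-8)*12 = (1/6)*12 = 2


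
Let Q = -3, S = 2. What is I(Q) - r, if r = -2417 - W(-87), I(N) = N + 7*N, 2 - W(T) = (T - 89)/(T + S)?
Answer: 203399/85 ≈ 2392.9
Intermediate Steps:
W(T) = 2 - (-89 + T)/(2 + T) (W(T) = 2 - (T - 89)/(T + 2) = 2 - (-89 + T)/(2 + T))
I(N) = 8*N
r = -205439/85 (r = -2417 - (93 - 87)/(2 - 87) = -2417 - 6/(-85) = -2417 - (-1)*6/85 = -2417 - 1*(-6/85) = -2417 + 6/85 = -205439/85 ≈ -2416.9)
I(Q) - r = 8*(-3) - 1*(-205439/85) = -24 + 205439/85 = 203399/85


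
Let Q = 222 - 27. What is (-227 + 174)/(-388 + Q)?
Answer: 53/193 ≈ 0.27461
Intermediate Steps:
Q = 195
(-227 + 174)/(-388 + Q) = (-227 + 174)/(-388 + 195) = -53/(-193) = -53*(-1/193) = 53/193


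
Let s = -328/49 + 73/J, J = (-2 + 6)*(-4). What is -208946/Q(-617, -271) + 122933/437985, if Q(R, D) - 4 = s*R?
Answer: -71078168850827/2386212795585 ≈ -29.787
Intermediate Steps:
J = -16 (J = 4*(-4) = -16)
s = -8825/784 (s = -328/49 + 73/(-16) = -328*1/49 + 73*(-1/16) = -328/49 - 73/16 = -8825/784 ≈ -11.256)
Q(R, D) = 4 - 8825*R/784
-208946/Q(-617, -271) + 122933/437985 = -208946/(4 - 8825/784*(-617)) + 122933/437985 = -208946/(4 + 5445025/784) + 122933*(1/437985) = -208946/5448161/784 + 122933/437985 = -208946*784/5448161 + 122933/437985 = -163813664/5448161 + 122933/437985 = -71078168850827/2386212795585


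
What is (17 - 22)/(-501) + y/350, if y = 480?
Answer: 24223/17535 ≈ 1.3814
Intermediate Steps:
(17 - 22)/(-501) + y/350 = (17 - 22)/(-501) + 480/350 = -5*(-1/501) + 480*(1/350) = 5/501 + 48/35 = 24223/17535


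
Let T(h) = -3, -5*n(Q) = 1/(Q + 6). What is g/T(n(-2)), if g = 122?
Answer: -122/3 ≈ -40.667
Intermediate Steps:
n(Q) = -1/(5*(6 + Q)) (n(Q) = -1/(5*(Q + 6)) = -1/(5*(6 + Q)))
g/T(n(-2)) = 122/(-3) = 122*(-⅓) = -122/3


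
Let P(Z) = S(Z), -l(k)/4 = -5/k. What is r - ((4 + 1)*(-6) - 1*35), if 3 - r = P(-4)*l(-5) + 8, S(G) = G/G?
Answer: 64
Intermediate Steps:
l(k) = 20/k (l(k) = -(-20)/k = 20/k)
S(G) = 1
P(Z) = 1
r = -1 (r = 3 - (1*(20/(-5)) + 8) = 3 - (1*(20*(-⅕)) + 8) = 3 - (1*(-4) + 8) = 3 - (-4 + 8) = 3 - 1*4 = 3 - 4 = -1)
r - ((4 + 1)*(-6) - 1*35) = -1 - ((4 + 1)*(-6) - 1*35) = -1 - (5*(-6) - 35) = -1 - (-30 - 35) = -1 - 1*(-65) = -1 + 65 = 64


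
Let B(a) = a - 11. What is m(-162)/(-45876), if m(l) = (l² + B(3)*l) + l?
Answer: -4563/7646 ≈ -0.59678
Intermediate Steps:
B(a) = -11 + a
m(l) = l² - 7*l (m(l) = (l² + (-11 + 3)*l) + l = (l² - 8*l) + l = l² - 7*l)
m(-162)/(-45876) = -162*(-7 - 162)/(-45876) = -162*(-169)*(-1/45876) = 27378*(-1/45876) = -4563/7646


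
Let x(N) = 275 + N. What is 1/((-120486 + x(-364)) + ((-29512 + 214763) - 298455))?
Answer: -1/233779 ≈ -4.2775e-6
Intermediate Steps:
1/((-120486 + x(-364)) + ((-29512 + 214763) - 298455)) = 1/((-120486 + (275 - 364)) + ((-29512 + 214763) - 298455)) = 1/((-120486 - 89) + (185251 - 298455)) = 1/(-120575 - 113204) = 1/(-233779) = -1/233779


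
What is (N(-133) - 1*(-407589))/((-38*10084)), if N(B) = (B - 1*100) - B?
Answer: -407489/383192 ≈ -1.0634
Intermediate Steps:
N(B) = -100 (N(B) = (B - 100) - B = (-100 + B) - B = -100)
(N(-133) - 1*(-407589))/((-38*10084)) = (-100 - 1*(-407589))/((-38*10084)) = (-100 + 407589)/(-383192) = 407489*(-1/383192) = -407489/383192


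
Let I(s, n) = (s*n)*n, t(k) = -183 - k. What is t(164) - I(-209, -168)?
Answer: 5898469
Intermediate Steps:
I(s, n) = s*n² (I(s, n) = (n*s)*n = s*n²)
t(164) - I(-209, -168) = (-183 - 1*164) - (-209)*(-168)² = (-183 - 164) - (-209)*28224 = -347 - 1*(-5898816) = -347 + 5898816 = 5898469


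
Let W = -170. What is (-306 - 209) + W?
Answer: -685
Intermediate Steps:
(-306 - 209) + W = (-306 - 209) - 170 = -515 - 170 = -685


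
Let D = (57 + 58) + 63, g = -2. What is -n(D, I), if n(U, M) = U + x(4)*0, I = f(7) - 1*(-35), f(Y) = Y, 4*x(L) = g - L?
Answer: -178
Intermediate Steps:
x(L) = -½ - L/4 (x(L) = (-2 - L)/4 = -½ - L/4)
I = 42 (I = 7 - 1*(-35) = 7 + 35 = 42)
D = 178 (D = 115 + 63 = 178)
n(U, M) = U (n(U, M) = U + (-½ - ¼*4)*0 = U + (-½ - 1)*0 = U - 3/2*0 = U + 0 = U)
-n(D, I) = -1*178 = -178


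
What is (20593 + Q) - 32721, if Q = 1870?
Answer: -10258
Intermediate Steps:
(20593 + Q) - 32721 = (20593 + 1870) - 32721 = 22463 - 32721 = -10258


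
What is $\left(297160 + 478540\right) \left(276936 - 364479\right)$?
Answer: $-67907105100$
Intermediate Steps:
$\left(297160 + 478540\right) \left(276936 - 364479\right) = 775700 \left(-87543\right) = -67907105100$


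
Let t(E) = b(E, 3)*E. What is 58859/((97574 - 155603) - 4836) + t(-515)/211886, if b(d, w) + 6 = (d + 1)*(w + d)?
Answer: -4266233075012/6660106695 ≈ -640.57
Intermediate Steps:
b(d, w) = -6 + (1 + d)*(d + w) (b(d, w) = -6 + (d + 1)*(w + d) = -6 + (1 + d)*(d + w))
t(E) = E*(-3 + E**2 + 4*E) (t(E) = (-6 + E + 3 + E**2 + E*3)*E = (-6 + E + 3 + E**2 + 3*E)*E = (-3 + E**2 + 4*E)*E = E*(-3 + E**2 + 4*E))
58859/((97574 - 155603) - 4836) + t(-515)/211886 = 58859/((97574 - 155603) - 4836) - 515*(-3 + (-515)**2 + 4*(-515))/211886 = 58859/(-58029 - 4836) - 515*(-3 + 265225 - 2060)*(1/211886) = 58859/(-62865) - 515*263162*(1/211886) = 58859*(-1/62865) - 135528430*1/211886 = -58859/62865 - 67764215/105943 = -4266233075012/6660106695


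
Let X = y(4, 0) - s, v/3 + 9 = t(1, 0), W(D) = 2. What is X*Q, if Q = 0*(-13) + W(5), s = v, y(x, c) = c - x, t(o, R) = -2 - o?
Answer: 64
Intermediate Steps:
v = -36 (v = -27 + 3*(-2 - 1*1) = -27 + 3*(-2 - 1) = -27 + 3*(-3) = -27 - 9 = -36)
s = -36
Q = 2 (Q = 0*(-13) + 2 = 0 + 2 = 2)
X = 32 (X = (0 - 1*4) - 1*(-36) = (0 - 4) + 36 = -4 + 36 = 32)
X*Q = 32*2 = 64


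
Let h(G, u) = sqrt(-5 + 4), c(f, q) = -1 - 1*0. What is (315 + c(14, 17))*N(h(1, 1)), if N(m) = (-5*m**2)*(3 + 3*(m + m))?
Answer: 4710 + 9420*I ≈ 4710.0 + 9420.0*I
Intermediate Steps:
c(f, q) = -1 (c(f, q) = -1 + 0 = -1)
h(G, u) = I (h(G, u) = sqrt(-1) = I)
N(m) = -5*m**2*(3 + 6*m) (N(m) = (-5*m**2)*(3 + 3*(2*m)) = (-5*m**2)*(3 + 6*m) = -5*m**2*(3 + 6*m))
(315 + c(14, 17))*N(h(1, 1)) = (315 - 1)*(I**2*(-15 - 30*I)) = 314*(-(-15 - 30*I)) = 314*(15 + 30*I) = 4710 + 9420*I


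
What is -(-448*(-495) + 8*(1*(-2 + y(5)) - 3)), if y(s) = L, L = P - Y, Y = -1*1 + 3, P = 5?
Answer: -221744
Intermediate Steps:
Y = 2 (Y = -1 + 3 = 2)
L = 3 (L = 5 - 1*2 = 5 - 2 = 3)
y(s) = 3
-(-448*(-495) + 8*(1*(-2 + y(5)) - 3)) = -(-448*(-495) + 8*(1*(-2 + 3) - 3)) = -(221760 + 8*(1*1 - 3)) = -(221760 + 8*(1 - 3)) = -(221760 + 8*(-2)) = -(221760 - 16) = -1*221744 = -221744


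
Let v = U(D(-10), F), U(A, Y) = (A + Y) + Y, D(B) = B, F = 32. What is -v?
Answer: -54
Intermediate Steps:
U(A, Y) = A + 2*Y
v = 54 (v = -10 + 2*32 = -10 + 64 = 54)
-v = -1*54 = -54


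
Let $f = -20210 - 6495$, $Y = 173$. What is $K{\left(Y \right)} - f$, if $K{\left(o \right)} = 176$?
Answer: $26881$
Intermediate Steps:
$f = -26705$ ($f = -20210 - 6495 = -26705$)
$K{\left(Y \right)} - f = 176 - -26705 = 176 + 26705 = 26881$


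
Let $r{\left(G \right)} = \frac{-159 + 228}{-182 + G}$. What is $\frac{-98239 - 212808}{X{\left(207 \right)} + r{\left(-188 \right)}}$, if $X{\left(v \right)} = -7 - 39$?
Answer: $\frac{115087390}{17089} \approx 6734.6$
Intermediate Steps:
$r{\left(G \right)} = \frac{69}{-182 + G}$
$X{\left(v \right)} = -46$ ($X{\left(v \right)} = -7 - 39 = -46$)
$\frac{-98239 - 212808}{X{\left(207 \right)} + r{\left(-188 \right)}} = \frac{-98239 - 212808}{-46 + \frac{69}{-182 - 188}} = - \frac{311047}{-46 + \frac{69}{-370}} = - \frac{311047}{-46 + 69 \left(- \frac{1}{370}\right)} = - \frac{311047}{-46 - \frac{69}{370}} = - \frac{311047}{- \frac{17089}{370}} = \left(-311047\right) \left(- \frac{370}{17089}\right) = \frac{115087390}{17089}$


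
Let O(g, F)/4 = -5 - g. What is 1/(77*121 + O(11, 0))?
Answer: 1/9253 ≈ 0.00010807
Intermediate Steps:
O(g, F) = -20 - 4*g (O(g, F) = 4*(-5 - g) = -20 - 4*g)
1/(77*121 + O(11, 0)) = 1/(77*121 + (-20 - 4*11)) = 1/(9317 + (-20 - 44)) = 1/(9317 - 64) = 1/9253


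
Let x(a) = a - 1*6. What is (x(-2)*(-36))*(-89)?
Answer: -25632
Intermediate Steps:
x(a) = -6 + a (x(a) = a - 6 = -6 + a)
(x(-2)*(-36))*(-89) = ((-6 - 2)*(-36))*(-89) = -8*(-36)*(-89) = 288*(-89) = -25632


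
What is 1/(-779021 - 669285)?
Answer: -1/1448306 ≈ -6.9046e-7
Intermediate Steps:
1/(-779021 - 669285) = 1/(-1448306) = -1/1448306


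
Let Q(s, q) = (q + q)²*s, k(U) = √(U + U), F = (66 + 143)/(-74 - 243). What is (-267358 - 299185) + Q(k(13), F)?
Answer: -566543 + 174724*√26/100489 ≈ -5.6653e+5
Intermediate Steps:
F = -209/317 (F = 209/(-317) = 209*(-1/317) = -209/317 ≈ -0.65931)
k(U) = √2*√U (k(U) = √(2*U) = √2*√U)
Q(s, q) = 4*s*q² (Q(s, q) = (2*q)²*s = (4*q²)*s = 4*s*q²)
(-267358 - 299185) + Q(k(13), F) = (-267358 - 299185) + 4*(√2*√13)*(-209/317)² = -566543 + 4*√26*(43681/100489) = -566543 + 174724*√26/100489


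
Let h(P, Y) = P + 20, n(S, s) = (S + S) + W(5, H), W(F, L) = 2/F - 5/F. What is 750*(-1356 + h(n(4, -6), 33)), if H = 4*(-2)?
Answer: -996450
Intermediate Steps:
H = -8
W(F, L) = -3/F
n(S, s) = -⅗ + 2*S (n(S, s) = (S + S) - 3/5 = 2*S - 3*⅕ = 2*S - ⅗ = -⅗ + 2*S)
h(P, Y) = 20 + P
750*(-1356 + h(n(4, -6), 33)) = 750*(-1356 + (20 + (-⅗ + 2*4))) = 750*(-1356 + (20 + (-⅗ + 8))) = 750*(-1356 + (20 + 37/5)) = 750*(-1356 + 137/5) = 750*(-6643/5) = -996450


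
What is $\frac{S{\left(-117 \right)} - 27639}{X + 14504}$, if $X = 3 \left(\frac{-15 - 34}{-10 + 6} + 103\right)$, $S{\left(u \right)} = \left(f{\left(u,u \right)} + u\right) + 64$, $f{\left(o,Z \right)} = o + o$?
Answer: $- \frac{111704}{59399} \approx -1.8806$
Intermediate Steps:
$f{\left(o,Z \right)} = 2 o$
$S{\left(u \right)} = 64 + 3 u$ ($S{\left(u \right)} = \left(2 u + u\right) + 64 = 3 u + 64 = 64 + 3 u$)
$X = \frac{1383}{4}$ ($X = 3 \left(- \frac{49}{-4} + 103\right) = 3 \left(\left(-49\right) \left(- \frac{1}{4}\right) + 103\right) = 3 \left(\frac{49}{4} + 103\right) = 3 \cdot \frac{461}{4} = \frac{1383}{4} \approx 345.75$)
$\frac{S{\left(-117 \right)} - 27639}{X + 14504} = \frac{\left(64 + 3 \left(-117\right)\right) - 27639}{\frac{1383}{4} + 14504} = \frac{\left(64 - 351\right) - 27639}{\frac{59399}{4}} = \left(-287 - 27639\right) \frac{4}{59399} = \left(-27926\right) \frac{4}{59399} = - \frac{111704}{59399}$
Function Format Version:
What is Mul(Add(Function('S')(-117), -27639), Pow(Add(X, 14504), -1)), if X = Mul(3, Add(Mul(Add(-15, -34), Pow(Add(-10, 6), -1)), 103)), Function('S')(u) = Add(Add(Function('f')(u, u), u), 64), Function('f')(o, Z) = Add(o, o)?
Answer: Rational(-111704, 59399) ≈ -1.8806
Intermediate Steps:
Function('f')(o, Z) = Mul(2, o)
Function('S')(u) = Add(64, Mul(3, u)) (Function('S')(u) = Add(Add(Mul(2, u), u), 64) = Add(Mul(3, u), 64) = Add(64, Mul(3, u)))
X = Rational(1383, 4) (X = Mul(3, Add(Mul(-49, Pow(-4, -1)), 103)) = Mul(3, Add(Mul(-49, Rational(-1, 4)), 103)) = Mul(3, Add(Rational(49, 4), 103)) = Mul(3, Rational(461, 4)) = Rational(1383, 4) ≈ 345.75)
Mul(Add(Function('S')(-117), -27639), Pow(Add(X, 14504), -1)) = Mul(Add(Add(64, Mul(3, -117)), -27639), Pow(Add(Rational(1383, 4), 14504), -1)) = Mul(Add(Add(64, -351), -27639), Pow(Rational(59399, 4), -1)) = Mul(Add(-287, -27639), Rational(4, 59399)) = Mul(-27926, Rational(4, 59399)) = Rational(-111704, 59399)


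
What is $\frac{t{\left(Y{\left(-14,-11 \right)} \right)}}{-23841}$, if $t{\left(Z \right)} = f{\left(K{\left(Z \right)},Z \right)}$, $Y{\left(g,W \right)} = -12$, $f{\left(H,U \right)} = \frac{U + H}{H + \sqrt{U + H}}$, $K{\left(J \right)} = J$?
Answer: $- \frac{4}{55629} - \frac{2 i \sqrt{6}}{166887} \approx -7.1905 \cdot 10^{-5} - 2.9355 \cdot 10^{-5} i$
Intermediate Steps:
$f{\left(H,U \right)} = \frac{H + U}{H + \sqrt{H + U}}$
$t{\left(Z \right)} = \frac{2 Z}{Z + \sqrt{2} \sqrt{Z}}$ ($t{\left(Z \right)} = \frac{Z + Z}{Z + \sqrt{Z + Z}} = \frac{2 Z}{Z + \sqrt{2 Z}} = \frac{2 Z}{Z + \sqrt{2} \sqrt{Z}}$)
$\frac{t{\left(Y{\left(-14,-11 \right)} \right)}}{-23841} = \frac{2 \left(-12\right) \frac{1}{-12 + \sqrt{2} \sqrt{-12}}}{-23841} = 2 \left(-12\right) \frac{1}{-12 + \sqrt{2} \cdot 2 i \sqrt{3}} \left(- \frac{1}{23841}\right) = 2 \left(-12\right) \frac{1}{-12 + 2 i \sqrt{6}} \left(- \frac{1}{23841}\right) = - \frac{24}{-12 + 2 i \sqrt{6}} \left(- \frac{1}{23841}\right) = \frac{8}{7947 \left(-12 + 2 i \sqrt{6}\right)}$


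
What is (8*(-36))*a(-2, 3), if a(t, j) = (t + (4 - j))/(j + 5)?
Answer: 36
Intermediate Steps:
a(t, j) = (4 + t - j)/(5 + j)
(8*(-36))*a(-2, 3) = (8*(-36))*((4 - 2 - 1*3)/(5 + 3)) = -288*(4 - 2 - 3)/8 = -36*(-1) = -288*(-⅛) = 36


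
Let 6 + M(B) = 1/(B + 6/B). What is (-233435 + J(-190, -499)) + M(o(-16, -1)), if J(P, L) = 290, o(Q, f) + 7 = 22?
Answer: -17952622/77 ≈ -2.3315e+5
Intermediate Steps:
o(Q, f) = 15 (o(Q, f) = -7 + 22 = 15)
M(B) = -6 + 1/(B + 6/B)
(-233435 + J(-190, -499)) + M(o(-16, -1)) = (-233435 + 290) + (-36 + 15 - 6*15²)/(6 + 15²) = -233145 + (-36 + 15 - 6*225)/(6 + 225) = -233145 + (-36 + 15 - 1350)/231 = -233145 + (1/231)*(-1371) = -233145 - 457/77 = -17952622/77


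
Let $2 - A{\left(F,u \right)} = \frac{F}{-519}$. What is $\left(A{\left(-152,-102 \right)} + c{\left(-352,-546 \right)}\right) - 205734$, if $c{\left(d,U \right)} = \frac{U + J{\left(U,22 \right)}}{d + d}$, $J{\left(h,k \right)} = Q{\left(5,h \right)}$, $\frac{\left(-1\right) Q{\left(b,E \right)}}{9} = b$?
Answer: $- \frac{75169335511}{365376} \approx -2.0573 \cdot 10^{5}$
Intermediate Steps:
$Q{\left(b,E \right)} = - 9 b$
$A{\left(F,u \right)} = 2 + \frac{F}{519}$ ($A{\left(F,u \right)} = 2 - \frac{F}{-519} = 2 - F \left(- \frac{1}{519}\right) = 2 - - \frac{F}{519} = 2 + \frac{F}{519}$)
$J{\left(h,k \right)} = -45$ ($J{\left(h,k \right)} = \left(-9\right) 5 = -45$)
$c{\left(d,U \right)} = \frac{-45 + U}{2 d}$ ($c{\left(d,U \right)} = \frac{U - 45}{d + d} = \frac{-45 + U}{2 d}$)
$\left(A{\left(-152,-102 \right)} + c{\left(-352,-546 \right)}\right) - 205734 = \left(\left(2 + \frac{1}{519} \left(-152\right)\right) + \frac{-45 - 546}{2 \left(-352\right)}\right) - 205734 = \left(\left(2 - \frac{152}{519}\right) + \frac{1}{2} \left(- \frac{1}{352}\right) \left(-591\right)\right) - 205734 = \left(\frac{886}{519} + \frac{591}{704}\right) - 205734 = \frac{930473}{365376} - 205734 = - \frac{75169335511}{365376}$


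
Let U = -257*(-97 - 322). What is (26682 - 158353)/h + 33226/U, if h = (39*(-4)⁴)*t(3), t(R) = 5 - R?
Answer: -13515271525/2150214144 ≈ -6.2855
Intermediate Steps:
U = 107683 (U = -257*(-419) = 107683)
h = 19968 (h = (39*(-4)⁴)*(5 - 1*3) = (39*256)*(5 - 3) = 9984*2 = 19968)
(26682 - 158353)/h + 33226/U = (26682 - 158353)/19968 + 33226/107683 = -131671*1/19968 + 33226*(1/107683) = -131671/19968 + 33226/107683 = -13515271525/2150214144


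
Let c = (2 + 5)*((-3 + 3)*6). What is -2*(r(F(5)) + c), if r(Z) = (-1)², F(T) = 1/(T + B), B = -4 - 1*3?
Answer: -2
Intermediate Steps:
B = -7 (B = -4 - 3 = -7)
F(T) = 1/(-7 + T) (F(T) = 1/(T - 7) = 1/(-7 + T))
r(Z) = 1
c = 0 (c = 7*(0*6) = 7*0 = 0)
-2*(r(F(5)) + c) = -2*(1 + 0) = -2*1 = -2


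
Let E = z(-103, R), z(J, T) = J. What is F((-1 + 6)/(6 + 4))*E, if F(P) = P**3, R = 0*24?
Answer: -103/8 ≈ -12.875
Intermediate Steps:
R = 0
E = -103
F((-1 + 6)/(6 + 4))*E = ((-1 + 6)/(6 + 4))**3*(-103) = (5/10)**3*(-103) = (5*(1/10))**3*(-103) = (1/2)**3*(-103) = (1/8)*(-103) = -103/8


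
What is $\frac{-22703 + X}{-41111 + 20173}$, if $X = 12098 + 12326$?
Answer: $- \frac{1721}{20938} \approx -0.082195$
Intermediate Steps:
$X = 24424$
$\frac{-22703 + X}{-41111 + 20173} = \frac{-22703 + 24424}{-41111 + 20173} = \frac{1721}{-20938} = 1721 \left(- \frac{1}{20938}\right) = - \frac{1721}{20938}$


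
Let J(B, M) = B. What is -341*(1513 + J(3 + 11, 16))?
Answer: -520707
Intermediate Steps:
-341*(1513 + J(3 + 11, 16)) = -341*(1513 + (3 + 11)) = -341*(1513 + 14) = -341*1527 = -520707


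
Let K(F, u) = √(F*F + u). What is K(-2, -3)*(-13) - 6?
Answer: -19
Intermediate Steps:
K(F, u) = √(u + F²) (K(F, u) = √(F² + u) = √(u + F²))
K(-2, -3)*(-13) - 6 = √(-3 + (-2)²)*(-13) - 6 = √(-3 + 4)*(-13) - 6 = √1*(-13) - 6 = 1*(-13) - 6 = -13 - 6 = -19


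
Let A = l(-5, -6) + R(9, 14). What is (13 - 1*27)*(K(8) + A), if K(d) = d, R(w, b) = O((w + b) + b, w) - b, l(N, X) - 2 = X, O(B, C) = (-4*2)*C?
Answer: 1148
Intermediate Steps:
O(B, C) = -8*C
l(N, X) = 2 + X
R(w, b) = -b - 8*w (R(w, b) = -8*w - b = -b - 8*w)
A = -90 (A = (2 - 6) + (-1*14 - 8*9) = -4 + (-14 - 72) = -4 - 86 = -90)
(13 - 1*27)*(K(8) + A) = (13 - 1*27)*(8 - 90) = (13 - 27)*(-82) = -14*(-82) = 1148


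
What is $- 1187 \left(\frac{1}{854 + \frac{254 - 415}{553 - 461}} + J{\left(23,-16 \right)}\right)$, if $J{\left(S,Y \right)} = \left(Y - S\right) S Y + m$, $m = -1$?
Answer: $- \frac{58071082281}{3409} \approx -1.7035 \cdot 10^{7}$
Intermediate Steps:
$J{\left(S,Y \right)} = -1 + S Y \left(Y - S\right)$ ($J{\left(S,Y \right)} = \left(Y - S\right) S Y - 1 = S \left(Y - S\right) Y - 1 = S Y \left(Y - S\right) - 1 = -1 + S Y \left(Y - S\right)$)
$- 1187 \left(\frac{1}{854 + \frac{254 - 415}{553 - 461}} + J{\left(23,-16 \right)}\right) = - 1187 \left(\frac{1}{854 + \frac{254 - 415}{553 - 461}} - \left(1 - 8464 - 5888\right)\right) = - 1187 \left(\frac{1}{854 - \frac{161}{92}} - \left(-5887 - 8464\right)\right) = - 1187 \left(\frac{1}{854 - \frac{7}{4}} + \left(-1 + 5888 + 8464\right)\right) = - 1187 \left(\frac{1}{854 - \frac{7}{4}} + 14351\right) = - 1187 \left(\frac{1}{\frac{3409}{4}} + 14351\right) = - 1187 \left(\frac{4}{3409} + 14351\right) = \left(-1187\right) \frac{48922563}{3409} = - \frac{58071082281}{3409}$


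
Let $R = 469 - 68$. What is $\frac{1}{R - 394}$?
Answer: $\frac{1}{7} \approx 0.14286$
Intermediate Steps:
$R = 401$
$\frac{1}{R - 394} = \frac{1}{401 - 394} = \frac{1}{7}$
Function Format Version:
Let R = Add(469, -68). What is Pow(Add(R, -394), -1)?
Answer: Rational(1, 7) ≈ 0.14286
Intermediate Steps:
R = 401
Pow(Add(R, -394), -1) = Pow(Add(401, -394), -1) = Pow(7, -1) = Rational(1, 7)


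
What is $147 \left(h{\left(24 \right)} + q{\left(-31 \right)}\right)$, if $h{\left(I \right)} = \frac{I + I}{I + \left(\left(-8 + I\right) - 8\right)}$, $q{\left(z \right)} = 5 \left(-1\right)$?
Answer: $- \frac{1029}{2} \approx -514.5$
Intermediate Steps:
$q{\left(z \right)} = -5$
$h{\left(I \right)} = \frac{2 I}{-16 + 2 I}$ ($h{\left(I \right)} = \frac{2 I}{I + \left(-16 + I\right)} = \frac{2 I}{-16 + 2 I}$)
$147 \left(h{\left(24 \right)} + q{\left(-31 \right)}\right) = 147 \left(\frac{24}{-8 + 24} - 5\right) = 147 \left(\frac{24}{16} - 5\right) = 147 \left(24 \cdot \frac{1}{16} - 5\right) = 147 \left(\frac{3}{2} - 5\right) = 147 \left(- \frac{7}{2}\right) = - \frac{1029}{2}$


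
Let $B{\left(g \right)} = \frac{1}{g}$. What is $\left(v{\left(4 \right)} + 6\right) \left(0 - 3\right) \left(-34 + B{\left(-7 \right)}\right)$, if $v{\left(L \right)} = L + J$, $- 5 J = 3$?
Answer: $\frac{33699}{35} \approx 962.83$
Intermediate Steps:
$J = - \frac{3}{5}$ ($J = \left(- \frac{1}{5}\right) 3 = - \frac{3}{5} \approx -0.6$)
$v{\left(L \right)} = - \frac{3}{5} + L$ ($v{\left(L \right)} = L - \frac{3}{5} = - \frac{3}{5} + L$)
$\left(v{\left(4 \right)} + 6\right) \left(0 - 3\right) \left(-34 + B{\left(-7 \right)}\right) = \left(\left(- \frac{3}{5} + 4\right) + 6\right) \left(0 - 3\right) \left(-34 + \frac{1}{-7}\right) = \left(\frac{17}{5} + 6\right) \left(-3\right) \left(-34 - \frac{1}{7}\right) = \frac{47}{5} \left(-3\right) \left(- \frac{239}{7}\right) = \left(- \frac{141}{5}\right) \left(- \frac{239}{7}\right) = \frac{33699}{35}$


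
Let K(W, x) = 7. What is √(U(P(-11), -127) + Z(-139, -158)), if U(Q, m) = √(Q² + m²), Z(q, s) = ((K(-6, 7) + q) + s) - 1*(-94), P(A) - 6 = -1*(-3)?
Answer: √(-196 + √16210) ≈ 8.2874*I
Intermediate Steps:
P(A) = 9 (P(A) = 6 - 1*(-3) = 6 + 3 = 9)
Z(q, s) = 101 + q + s (Z(q, s) = ((7 + q) + s) - 1*(-94) = (7 + q + s) + 94 = 101 + q + s)
√(U(P(-11), -127) + Z(-139, -158)) = √(√(9² + (-127)²) + (101 - 139 - 158)) = √(√(81 + 16129) - 196) = √(√16210 - 196) = √(-196 + √16210)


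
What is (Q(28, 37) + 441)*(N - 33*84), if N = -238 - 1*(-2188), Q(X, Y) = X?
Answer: -385518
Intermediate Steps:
N = 1950 (N = -238 + 2188 = 1950)
(Q(28, 37) + 441)*(N - 33*84) = (28 + 441)*(1950 - 33*84) = 469*(1950 - 2772) = 469*(-822) = -385518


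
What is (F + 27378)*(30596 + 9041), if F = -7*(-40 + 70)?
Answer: 1076858016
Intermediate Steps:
F = -210 (F = -7*30 = -210)
(F + 27378)*(30596 + 9041) = (-210 + 27378)*(30596 + 9041) = 27168*39637 = 1076858016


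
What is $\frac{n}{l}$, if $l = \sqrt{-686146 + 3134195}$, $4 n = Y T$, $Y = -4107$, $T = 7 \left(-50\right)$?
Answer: $\frac{718725 \sqrt{2448049}}{4896098} \approx 229.68$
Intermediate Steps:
$T = -350$
$n = \frac{718725}{2}$ ($n = \frac{\left(-4107\right) \left(-350\right)}{4} = \frac{1}{4} \cdot 1437450 = \frac{718725}{2} \approx 3.5936 \cdot 10^{5}$)
$l = \sqrt{2448049} \approx 1564.6$
$\frac{n}{l} = \frac{718725}{2 \sqrt{2448049}} = \frac{718725 \frac{\sqrt{2448049}}{2448049}}{2} = \frac{718725 \sqrt{2448049}}{4896098}$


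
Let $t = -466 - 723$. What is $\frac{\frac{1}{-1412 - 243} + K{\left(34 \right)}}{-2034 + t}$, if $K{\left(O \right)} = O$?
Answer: $- \frac{56269}{5334065} \approx -0.010549$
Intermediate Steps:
$t = -1189$ ($t = -466 - 723 = -1189$)
$\frac{\frac{1}{-1412 - 243} + K{\left(34 \right)}}{-2034 + t} = \frac{\frac{1}{-1412 - 243} + 34}{-2034 - 1189} = \frac{\frac{1}{-1412 - 243} + 34}{-3223} = \left(\frac{1}{-1655} + 34\right) \left(- \frac{1}{3223}\right) = \left(- \frac{1}{1655} + 34\right) \left(- \frac{1}{3223}\right) = \frac{56269}{1655} \left(- \frac{1}{3223}\right) = - \frac{56269}{5334065}$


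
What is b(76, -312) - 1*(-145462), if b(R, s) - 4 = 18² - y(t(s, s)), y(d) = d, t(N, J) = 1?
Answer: 145789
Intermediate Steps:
b(R, s) = 327 (b(R, s) = 4 + (18² - 1*1) = 4 + (324 - 1) = 4 + 323 = 327)
b(76, -312) - 1*(-145462) = 327 - 1*(-145462) = 327 + 145462 = 145789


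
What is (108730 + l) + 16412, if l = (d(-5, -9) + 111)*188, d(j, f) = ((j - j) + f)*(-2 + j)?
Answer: 157854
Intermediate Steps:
d(j, f) = f*(-2 + j) (d(j, f) = (0 + f)*(-2 + j) = f*(-2 + j))
l = 32712 (l = (-9*(-2 - 5) + 111)*188 = (-9*(-7) + 111)*188 = (63 + 111)*188 = 174*188 = 32712)
(108730 + l) + 16412 = (108730 + 32712) + 16412 = 141442 + 16412 = 157854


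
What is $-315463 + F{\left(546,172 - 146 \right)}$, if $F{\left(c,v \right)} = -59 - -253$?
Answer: $-315269$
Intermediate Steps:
$F{\left(c,v \right)} = 194$ ($F{\left(c,v \right)} = -59 + 253 = 194$)
$-315463 + F{\left(546,172 - 146 \right)} = -315463 + 194 = -315269$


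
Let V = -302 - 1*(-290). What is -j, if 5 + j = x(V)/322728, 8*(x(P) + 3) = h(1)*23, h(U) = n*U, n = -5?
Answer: 12909259/2581824 ≈ 5.0001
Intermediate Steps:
h(U) = -5*U
V = -12 (V = -302 + 290 = -12)
x(P) = -139/8 (x(P) = -3 + (-5*1*23)/8 = -3 + (-5*23)/8 = -3 + (⅛)*(-115) = -3 - 115/8 = -139/8)
j = -12909259/2581824 (j = -5 - 139/8/322728 = -5 - 139/8*1/322728 = -5 - 139/2581824 = -12909259/2581824 ≈ -5.0001)
-j = -1*(-12909259/2581824) = 12909259/2581824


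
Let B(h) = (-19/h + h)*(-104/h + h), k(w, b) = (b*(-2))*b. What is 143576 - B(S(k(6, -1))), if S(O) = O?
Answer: 143201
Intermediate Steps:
k(w, b) = -2*b² (k(w, b) = (-2*b)*b = -2*b²)
B(h) = (h - 104/h)*(h - 19/h) (B(h) = (h - 19/h)*(h - 104/h) = (h - 104/h)*(h - 19/h))
143576 - B(S(k(6, -1))) = 143576 - (-123 + (-2*(-1)²)² + 1976/(-2*(-1)²)²) = 143576 - (-123 + (-2*1)² + 1976/(-2*1)²) = 143576 - (-123 + (-2)² + 1976/(-2)²) = 143576 - (-123 + 4 + 1976*(¼)) = 143576 - (-123 + 4 + 494) = 143576 - 1*375 = 143576 - 375 = 143201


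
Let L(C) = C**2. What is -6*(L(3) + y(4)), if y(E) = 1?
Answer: -60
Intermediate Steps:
-6*(L(3) + y(4)) = -6*(3**2 + 1) = -6*(9 + 1) = -6*10 = -60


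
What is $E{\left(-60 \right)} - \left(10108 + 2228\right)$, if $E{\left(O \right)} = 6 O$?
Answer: $-12696$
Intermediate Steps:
$E{\left(-60 \right)} - \left(10108 + 2228\right) = 6 \left(-60\right) - \left(10108 + 2228\right) = -360 - 12336 = -12696$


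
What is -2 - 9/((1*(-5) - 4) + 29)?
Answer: -49/20 ≈ -2.4500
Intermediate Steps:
-2 - 9/((1*(-5) - 4) + 29) = -2 - 9/((-5 - 4) + 29) = -2 - 9/(-9 + 29) = -2 - 9/20 = -49/20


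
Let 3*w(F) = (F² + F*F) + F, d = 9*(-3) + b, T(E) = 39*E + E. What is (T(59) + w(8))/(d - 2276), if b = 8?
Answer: -7216/6885 ≈ -1.0481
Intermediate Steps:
T(E) = 40*E
d = -19 (d = 9*(-3) + 8 = -27 + 8 = -19)
w(F) = F/3 + 2*F²/3 (w(F) = ((F² + F*F) + F)/3 = ((F² + F²) + F)/3 = (2*F² + F)/3 = (F + 2*F²)/3 = F/3 + 2*F²/3)
(T(59) + w(8))/(d - 2276) = (40*59 + (⅓)*8*(1 + 2*8))/(-19 - 2276) = (2360 + (⅓)*8*(1 + 16))/(-2295) = (2360 + (⅓)*8*17)*(-1/2295) = (2360 + 136/3)*(-1/2295) = (7216/3)*(-1/2295) = -7216/6885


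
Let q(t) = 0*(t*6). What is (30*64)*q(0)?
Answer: 0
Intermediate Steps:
q(t) = 0 (q(t) = 0*(6*t) = 0)
(30*64)*q(0) = (30*64)*0 = 1920*0 = 0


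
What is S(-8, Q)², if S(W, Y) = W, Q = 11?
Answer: 64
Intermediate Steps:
S(-8, Q)² = (-8)² = 64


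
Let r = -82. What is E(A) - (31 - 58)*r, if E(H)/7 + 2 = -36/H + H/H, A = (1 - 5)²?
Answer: -8947/4 ≈ -2236.8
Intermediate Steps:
A = 16 (A = (-4)² = 16)
E(H) = -7 - 252/H (E(H) = -14 + 7*(-36/H + H/H) = -14 + 7*(-36/H + 1) = -14 + 7*(1 - 36/H) = -14 + (7 - 252/H) = -7 - 252/H)
E(A) - (31 - 58)*r = (-7 - 252/16) - (31 - 58)*(-82) = (-7 - 252*1/16) - (-27)*(-82) = (-7 - 63/4) - 1*2214 = -91/4 - 2214 = -8947/4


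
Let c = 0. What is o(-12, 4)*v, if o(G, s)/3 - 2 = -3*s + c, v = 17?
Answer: -510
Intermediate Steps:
o(G, s) = 6 - 9*s (o(G, s) = 6 + 3*(-3*s + 0) = 6 + 3*(-3*s) = 6 - 9*s)
o(-12, 4)*v = (6 - 9*4)*17 = (6 - 36)*17 = -30*17 = -510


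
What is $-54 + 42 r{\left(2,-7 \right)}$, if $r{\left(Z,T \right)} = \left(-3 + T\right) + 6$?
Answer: $-222$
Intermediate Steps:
$r{\left(Z,T \right)} = 3 + T$
$-54 + 42 r{\left(2,-7 \right)} = -54 + 42 \left(3 - 7\right) = -54 + 42 \left(-4\right) = -54 - 168 = -222$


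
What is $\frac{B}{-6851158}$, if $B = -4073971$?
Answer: $\frac{4073971}{6851158} \approx 0.59464$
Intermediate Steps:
$\frac{B}{-6851158} = - \frac{4073971}{-6851158} = \left(-4073971\right) \left(- \frac{1}{6851158}\right) = \frac{4073971}{6851158}$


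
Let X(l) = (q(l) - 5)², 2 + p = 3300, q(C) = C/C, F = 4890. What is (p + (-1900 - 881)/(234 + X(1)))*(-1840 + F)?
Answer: 50124859/5 ≈ 1.0025e+7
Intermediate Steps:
q(C) = 1
p = 3298 (p = -2 + 3300 = 3298)
X(l) = 16 (X(l) = (1 - 5)² = (-4)² = 16)
(p + (-1900 - 881)/(234 + X(1)))*(-1840 + F) = (3298 + (-1900 - 881)/(234 + 16))*(-1840 + 4890) = (3298 - 2781/250)*3050 = (821719/250)*3050 = 50124859/5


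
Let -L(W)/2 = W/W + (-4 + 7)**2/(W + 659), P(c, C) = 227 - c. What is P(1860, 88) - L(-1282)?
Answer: -1016131/623 ≈ -1631.0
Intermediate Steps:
L(W) = -2 - 18/(659 + W) (L(W) = -2*(W/W + (-4 + 7)**2/(W + 659)) = -2*(1 + 3**2/(659 + W)) = -2*(1 + 9/(659 + W)) = -2 - 18/(659 + W))
P(1860, 88) - L(-1282) = (227 - 1*1860) - 2*(-668 - 1*(-1282))/(659 - 1282) = (227 - 1860) - 2*(-668 + 1282)/(-623) = -1633 - 2*(-1)*614/623 = -1633 - 1*(-1228/623) = -1633 + 1228/623 = -1016131/623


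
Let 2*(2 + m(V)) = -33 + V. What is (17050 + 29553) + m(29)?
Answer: 46599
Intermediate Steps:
m(V) = -37/2 + V/2 (m(V) = -2 + (-33 + V)/2 = -2 + (-33/2 + V/2) = -37/2 + V/2)
(17050 + 29553) + m(29) = (17050 + 29553) + (-37/2 + (½)*29) = 46603 + (-37/2 + 29/2) = 46603 - 4 = 46599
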